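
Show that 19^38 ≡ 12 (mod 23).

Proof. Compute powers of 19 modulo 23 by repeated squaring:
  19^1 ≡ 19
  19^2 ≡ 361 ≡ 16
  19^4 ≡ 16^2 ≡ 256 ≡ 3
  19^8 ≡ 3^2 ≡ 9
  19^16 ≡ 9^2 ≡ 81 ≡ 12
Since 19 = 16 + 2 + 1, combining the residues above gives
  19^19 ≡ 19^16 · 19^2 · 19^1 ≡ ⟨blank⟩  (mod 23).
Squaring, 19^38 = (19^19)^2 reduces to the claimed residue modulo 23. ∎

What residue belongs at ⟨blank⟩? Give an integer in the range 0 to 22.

Multiply the listed residues: 12 · 16 · 19 = 192 → 3648.
Reducing modulo 23: 3648 = 158·23 + 14, so 19^19 ≡ 14.

14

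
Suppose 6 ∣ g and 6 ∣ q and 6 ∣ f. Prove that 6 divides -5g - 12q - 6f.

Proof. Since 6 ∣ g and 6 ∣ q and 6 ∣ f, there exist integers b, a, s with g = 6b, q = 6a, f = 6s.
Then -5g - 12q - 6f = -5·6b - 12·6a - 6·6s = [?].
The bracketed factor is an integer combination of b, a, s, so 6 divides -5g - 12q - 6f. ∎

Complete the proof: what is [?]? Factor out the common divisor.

6(-12a - 5b - 6s)

Each term has a factor of 6: -5·6b - 12·6a - 6·6s = 6·(-12a - 5b - 6s).
Since -12a - 5b - 6s is an integer, 6 ∣ (-5g - 12q - 6f).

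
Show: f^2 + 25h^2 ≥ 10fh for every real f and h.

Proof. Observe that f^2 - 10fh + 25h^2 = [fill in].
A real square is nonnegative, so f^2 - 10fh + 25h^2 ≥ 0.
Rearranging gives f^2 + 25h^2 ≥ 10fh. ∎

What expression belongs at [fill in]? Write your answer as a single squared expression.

The leading and trailing coefficients are 1^2 and 5^2, and 10 = 2·1·5, so the trinomial is (f - 5h)^2.
Hence f^2 - 10fh + 25h^2 ≥ 0.

(f - 5h)^2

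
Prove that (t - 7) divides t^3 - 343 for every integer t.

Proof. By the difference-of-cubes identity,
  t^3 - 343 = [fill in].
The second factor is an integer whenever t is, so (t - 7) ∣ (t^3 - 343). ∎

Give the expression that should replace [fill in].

Polynomial division of t^3 - 343 by t - 7 leaves remainder 0 and quotient t^2 + 7t + 49.
Hence t^3 - 343 = (t - 7)(t^2 + 7t + 49).

(t - 7)(t^2 + 7t + 49)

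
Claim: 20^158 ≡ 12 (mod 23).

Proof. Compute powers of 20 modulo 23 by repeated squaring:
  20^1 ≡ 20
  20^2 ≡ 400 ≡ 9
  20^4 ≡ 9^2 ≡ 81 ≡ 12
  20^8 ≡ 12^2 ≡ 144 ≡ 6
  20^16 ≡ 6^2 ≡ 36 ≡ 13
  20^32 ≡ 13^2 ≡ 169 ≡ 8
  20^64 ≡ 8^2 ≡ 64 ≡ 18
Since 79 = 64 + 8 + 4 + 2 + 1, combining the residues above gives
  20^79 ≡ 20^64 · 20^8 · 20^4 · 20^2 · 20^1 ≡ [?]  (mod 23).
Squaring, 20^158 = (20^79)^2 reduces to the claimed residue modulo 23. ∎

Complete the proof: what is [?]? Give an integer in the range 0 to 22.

Multiply the listed residues: 18 · 6 · 12 · 9 · 20 = 108 → 1296 → 11664 → 233280.
Reducing modulo 23: 233280 = 10142·23 + 14, so 20^79 ≡ 14.

14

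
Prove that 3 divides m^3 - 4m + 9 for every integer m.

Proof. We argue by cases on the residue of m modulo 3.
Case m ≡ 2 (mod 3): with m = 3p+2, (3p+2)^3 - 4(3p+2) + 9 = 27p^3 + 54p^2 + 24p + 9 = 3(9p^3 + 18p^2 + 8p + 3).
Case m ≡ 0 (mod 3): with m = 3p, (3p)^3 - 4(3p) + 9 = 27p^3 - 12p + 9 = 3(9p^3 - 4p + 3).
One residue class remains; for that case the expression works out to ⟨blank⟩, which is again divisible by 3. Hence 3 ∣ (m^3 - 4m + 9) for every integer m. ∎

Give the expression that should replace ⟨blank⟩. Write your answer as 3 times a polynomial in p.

3(9p^3 + 9p^2 - p + 2)

The residues treated are {2, 0}, so the missing case is m ≡ 1 (mod 3); write m = 3p+1.
Then (3p+1)^3 - 4(3p+1) + 9 = 27p^3 + 27p^2 - 3p + 6 = 3(9p^3 + 9p^2 - p + 2).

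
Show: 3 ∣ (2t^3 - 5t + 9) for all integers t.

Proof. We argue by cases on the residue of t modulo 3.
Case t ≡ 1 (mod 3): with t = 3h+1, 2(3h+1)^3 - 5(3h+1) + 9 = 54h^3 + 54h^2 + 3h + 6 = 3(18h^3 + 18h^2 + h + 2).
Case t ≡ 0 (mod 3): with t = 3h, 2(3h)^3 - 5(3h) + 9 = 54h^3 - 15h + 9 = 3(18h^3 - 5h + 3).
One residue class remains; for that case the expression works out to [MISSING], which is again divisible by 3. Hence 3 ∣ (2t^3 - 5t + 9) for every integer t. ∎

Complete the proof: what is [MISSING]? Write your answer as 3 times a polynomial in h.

The residues treated are {1, 0}, so the missing case is t ≡ 2 (mod 3); write t = 3h+2.
Then 2(3h+2)^3 - 5(3h+2) + 9 = 54h^3 + 108h^2 + 57h + 15 = 3(18h^3 + 36h^2 + 19h + 5).

3(18h^3 + 36h^2 + 19h + 5)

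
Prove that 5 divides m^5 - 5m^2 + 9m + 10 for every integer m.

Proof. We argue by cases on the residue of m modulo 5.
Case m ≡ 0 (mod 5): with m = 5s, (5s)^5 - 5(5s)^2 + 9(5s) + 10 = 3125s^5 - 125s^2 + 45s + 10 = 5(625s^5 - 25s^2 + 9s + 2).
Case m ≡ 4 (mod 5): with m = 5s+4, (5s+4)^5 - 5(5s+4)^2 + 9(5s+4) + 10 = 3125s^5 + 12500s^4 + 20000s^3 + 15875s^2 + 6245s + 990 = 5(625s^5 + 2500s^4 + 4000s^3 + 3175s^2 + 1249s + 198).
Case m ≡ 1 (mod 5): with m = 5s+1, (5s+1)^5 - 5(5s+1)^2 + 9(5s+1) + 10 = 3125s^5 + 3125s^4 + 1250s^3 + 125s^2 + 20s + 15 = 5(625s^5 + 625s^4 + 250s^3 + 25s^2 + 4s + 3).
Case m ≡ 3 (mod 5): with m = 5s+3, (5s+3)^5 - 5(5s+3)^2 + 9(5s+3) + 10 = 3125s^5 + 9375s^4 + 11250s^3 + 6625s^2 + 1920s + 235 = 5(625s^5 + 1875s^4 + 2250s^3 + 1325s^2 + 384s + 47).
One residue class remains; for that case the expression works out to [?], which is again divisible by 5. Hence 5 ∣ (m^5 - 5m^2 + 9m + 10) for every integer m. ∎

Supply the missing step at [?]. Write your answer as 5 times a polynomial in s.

The residues treated are {0, 4, 1, 3}, so the missing case is m ≡ 2 (mod 5); write m = 5s+2.
Then (5s+2)^5 - 5(5s+2)^2 + 9(5s+2) + 10 = 3125s^5 + 6250s^4 + 5000s^3 + 1875s^2 + 345s + 40 = 5(625s^5 + 1250s^4 + 1000s^3 + 375s^2 + 69s + 8).

5(625s^5 + 1250s^4 + 1000s^3 + 375s^2 + 69s + 8)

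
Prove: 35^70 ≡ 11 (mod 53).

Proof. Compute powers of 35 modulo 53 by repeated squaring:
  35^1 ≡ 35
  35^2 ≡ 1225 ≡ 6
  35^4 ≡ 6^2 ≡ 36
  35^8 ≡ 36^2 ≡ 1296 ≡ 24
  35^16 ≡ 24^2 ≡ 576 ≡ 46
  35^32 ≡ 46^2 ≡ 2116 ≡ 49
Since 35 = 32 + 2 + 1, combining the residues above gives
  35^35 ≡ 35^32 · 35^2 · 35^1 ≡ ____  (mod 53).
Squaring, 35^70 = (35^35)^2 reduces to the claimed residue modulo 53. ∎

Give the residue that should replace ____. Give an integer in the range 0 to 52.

Multiply the listed residues: 49 · 6 · 35 = 294 → 10290.
Reducing modulo 53: 10290 = 194·53 + 8, so 35^35 ≡ 8.

8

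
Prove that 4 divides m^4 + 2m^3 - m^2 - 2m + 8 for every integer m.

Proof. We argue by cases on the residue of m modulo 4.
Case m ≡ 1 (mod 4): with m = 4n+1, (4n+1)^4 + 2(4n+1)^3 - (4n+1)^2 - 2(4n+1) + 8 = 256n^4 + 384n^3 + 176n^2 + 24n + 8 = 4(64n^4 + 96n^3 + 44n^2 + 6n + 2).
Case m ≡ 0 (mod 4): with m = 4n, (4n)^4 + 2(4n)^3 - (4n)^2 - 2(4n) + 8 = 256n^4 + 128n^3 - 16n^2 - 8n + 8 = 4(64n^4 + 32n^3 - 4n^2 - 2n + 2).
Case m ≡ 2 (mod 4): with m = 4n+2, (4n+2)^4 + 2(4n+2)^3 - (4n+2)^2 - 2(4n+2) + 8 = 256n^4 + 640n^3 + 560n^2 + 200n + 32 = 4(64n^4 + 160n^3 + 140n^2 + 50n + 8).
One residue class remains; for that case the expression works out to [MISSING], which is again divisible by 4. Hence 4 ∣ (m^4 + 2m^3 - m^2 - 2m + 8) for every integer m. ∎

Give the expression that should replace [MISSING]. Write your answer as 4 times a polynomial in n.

4(64n^4 + 224n^3 + 284n^2 + 154n + 32)

Only m ≡ 3 (mod 4) is unaccounted for. Put m = 4n+3:
(4n+3)^4 + 2(4n+3)^3 - (4n+3)^2 - 2(4n+3) + 8 expands to 256n^4 + 896n^3 + 1136n^2 + 616n + 128,
and factoring out 4 leaves 4(64n^4 + 224n^3 + 284n^2 + 154n + 32).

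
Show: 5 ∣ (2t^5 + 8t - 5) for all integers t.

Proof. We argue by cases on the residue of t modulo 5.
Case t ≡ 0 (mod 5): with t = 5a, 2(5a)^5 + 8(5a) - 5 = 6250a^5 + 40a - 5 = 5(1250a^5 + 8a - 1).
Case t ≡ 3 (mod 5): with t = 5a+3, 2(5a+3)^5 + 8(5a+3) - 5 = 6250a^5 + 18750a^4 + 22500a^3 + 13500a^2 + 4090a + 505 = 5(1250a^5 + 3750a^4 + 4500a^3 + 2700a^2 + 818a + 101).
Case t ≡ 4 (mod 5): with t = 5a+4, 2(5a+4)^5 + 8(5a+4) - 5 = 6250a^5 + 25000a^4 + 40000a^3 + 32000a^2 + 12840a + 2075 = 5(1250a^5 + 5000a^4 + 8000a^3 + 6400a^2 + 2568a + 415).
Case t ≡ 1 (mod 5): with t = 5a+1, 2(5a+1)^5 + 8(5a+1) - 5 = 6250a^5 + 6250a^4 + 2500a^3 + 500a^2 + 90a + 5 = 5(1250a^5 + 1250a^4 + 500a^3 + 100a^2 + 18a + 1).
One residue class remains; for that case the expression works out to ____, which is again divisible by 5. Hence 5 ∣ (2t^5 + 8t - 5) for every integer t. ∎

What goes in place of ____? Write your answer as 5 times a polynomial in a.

5(1250a^5 + 2500a^4 + 2000a^3 + 800a^2 + 168a + 15)

Only t ≡ 2 (mod 5) is unaccounted for. Put t = 5a+2:
2(5a+2)^5 + 8(5a+2) - 5 expands to 6250a^5 + 12500a^4 + 10000a^3 + 4000a^2 + 840a + 75,
and factoring out 5 leaves 5(1250a^5 + 2500a^4 + 2000a^3 + 800a^2 + 168a + 15).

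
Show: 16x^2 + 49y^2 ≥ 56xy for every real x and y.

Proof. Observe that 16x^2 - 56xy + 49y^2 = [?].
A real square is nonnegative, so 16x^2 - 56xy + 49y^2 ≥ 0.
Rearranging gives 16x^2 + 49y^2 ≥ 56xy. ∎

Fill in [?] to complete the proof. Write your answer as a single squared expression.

The leading and trailing coefficients are 4^2 and 7^2, and 56 = 2·4·7, so the trinomial is (4x - 7y)^2.
Hence 16x^2 - 56xy + 49y^2 ≥ 0.

(4x - 7y)^2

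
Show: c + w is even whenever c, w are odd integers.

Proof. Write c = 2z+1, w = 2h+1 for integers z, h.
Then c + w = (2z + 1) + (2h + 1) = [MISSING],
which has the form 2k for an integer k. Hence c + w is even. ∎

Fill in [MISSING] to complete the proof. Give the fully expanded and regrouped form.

Expanding: (2z + 1) + (2h + 1) = 2h + 2z + 2.
Every term is even; pulling out the factor of 2 gives 2(h + z + 1).

2(h + z + 1)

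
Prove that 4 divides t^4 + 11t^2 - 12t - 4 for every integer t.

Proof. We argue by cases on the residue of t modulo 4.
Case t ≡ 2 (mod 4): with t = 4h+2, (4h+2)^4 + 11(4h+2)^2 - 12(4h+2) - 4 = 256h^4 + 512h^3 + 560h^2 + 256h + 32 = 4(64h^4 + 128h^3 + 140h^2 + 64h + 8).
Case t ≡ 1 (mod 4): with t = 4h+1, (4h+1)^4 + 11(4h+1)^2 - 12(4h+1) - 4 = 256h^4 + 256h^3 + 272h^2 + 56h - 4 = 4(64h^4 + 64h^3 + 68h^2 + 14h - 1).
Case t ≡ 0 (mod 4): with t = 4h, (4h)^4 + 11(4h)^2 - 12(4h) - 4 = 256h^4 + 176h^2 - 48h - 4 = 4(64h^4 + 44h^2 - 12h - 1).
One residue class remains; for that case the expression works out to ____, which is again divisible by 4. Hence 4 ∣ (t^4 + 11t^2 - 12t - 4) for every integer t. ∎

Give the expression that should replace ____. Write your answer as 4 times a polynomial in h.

The residues treated are {2, 1, 0}, so the missing case is t ≡ 3 (mod 4); write t = 4h+3.
Then (4h+3)^4 + 11(4h+3)^2 - 12(4h+3) - 4 = 256h^4 + 768h^3 + 1040h^2 + 648h + 140 = 4(64h^4 + 192h^3 + 260h^2 + 162h + 35).

4(64h^4 + 192h^3 + 260h^2 + 162h + 35)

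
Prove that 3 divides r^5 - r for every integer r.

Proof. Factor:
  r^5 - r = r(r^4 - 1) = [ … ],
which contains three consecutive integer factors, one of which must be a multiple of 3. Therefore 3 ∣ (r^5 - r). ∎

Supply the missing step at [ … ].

r^4 - 1 = (r^2 - 1)(r^2 + 1), and r^2 - 1 = (r-1)(r+1).
So r(r^4 - 1) = (r - 1)r(r + 1)(r^2 + 1).

(r - 1)r(r + 1)(r^2 + 1)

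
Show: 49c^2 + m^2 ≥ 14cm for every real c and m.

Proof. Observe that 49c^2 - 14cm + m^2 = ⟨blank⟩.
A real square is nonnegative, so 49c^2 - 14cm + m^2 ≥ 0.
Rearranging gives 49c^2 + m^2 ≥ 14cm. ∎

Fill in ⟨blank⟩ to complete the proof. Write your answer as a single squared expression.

The leading and trailing coefficients are 7^2 and 1^2, and 14 = 2·7·1, so the trinomial is (7c - m)^2.
Hence 49c^2 - 14cm + m^2 ≥ 0.

(7c - m)^2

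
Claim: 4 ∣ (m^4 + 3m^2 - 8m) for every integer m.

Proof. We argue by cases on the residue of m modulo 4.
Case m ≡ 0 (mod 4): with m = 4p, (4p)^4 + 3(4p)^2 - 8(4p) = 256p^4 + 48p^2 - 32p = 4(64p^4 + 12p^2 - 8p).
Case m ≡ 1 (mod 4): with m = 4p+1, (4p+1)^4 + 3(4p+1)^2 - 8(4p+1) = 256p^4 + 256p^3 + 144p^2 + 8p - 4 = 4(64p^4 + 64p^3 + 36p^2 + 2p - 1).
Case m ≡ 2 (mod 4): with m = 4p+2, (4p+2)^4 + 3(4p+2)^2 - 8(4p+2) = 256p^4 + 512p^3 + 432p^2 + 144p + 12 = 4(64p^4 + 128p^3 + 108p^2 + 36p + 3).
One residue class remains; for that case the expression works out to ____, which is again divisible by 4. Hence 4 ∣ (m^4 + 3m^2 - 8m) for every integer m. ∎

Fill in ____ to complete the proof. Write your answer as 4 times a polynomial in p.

The residues treated are {0, 1, 2}, so the missing case is m ≡ 3 (mod 4); write m = 4p+3.
Then (4p+3)^4 + 3(4p+3)^2 - 8(4p+3) = 256p^4 + 768p^3 + 912p^2 + 472p + 84 = 4(64p^4 + 192p^3 + 228p^2 + 118p + 21).

4(64p^4 + 192p^3 + 228p^2 + 118p + 21)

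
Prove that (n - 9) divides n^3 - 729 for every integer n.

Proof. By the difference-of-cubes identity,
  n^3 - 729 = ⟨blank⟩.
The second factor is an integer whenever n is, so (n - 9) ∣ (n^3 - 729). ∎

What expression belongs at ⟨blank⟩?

(n - 9)(n^2 + 9n + 81)

a^3 - b^3 = (a - b)(a^2 + ab + b^2). With a = n, b = 9:
n^3 - 729 = (n - 9)(n^2 + 9n + 81).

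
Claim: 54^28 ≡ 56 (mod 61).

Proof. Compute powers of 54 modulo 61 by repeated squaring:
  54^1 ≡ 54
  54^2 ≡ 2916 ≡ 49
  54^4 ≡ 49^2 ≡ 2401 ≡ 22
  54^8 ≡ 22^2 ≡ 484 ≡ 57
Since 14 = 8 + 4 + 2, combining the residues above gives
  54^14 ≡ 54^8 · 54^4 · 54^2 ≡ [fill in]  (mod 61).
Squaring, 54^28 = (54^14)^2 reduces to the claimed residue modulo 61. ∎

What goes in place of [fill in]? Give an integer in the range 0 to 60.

19

Multiply the listed residues: 57 · 22 · 49 = 1254 → 61446.
Reducing modulo 61: 61446 = 1007·61 + 19, so 54^14 ≡ 19.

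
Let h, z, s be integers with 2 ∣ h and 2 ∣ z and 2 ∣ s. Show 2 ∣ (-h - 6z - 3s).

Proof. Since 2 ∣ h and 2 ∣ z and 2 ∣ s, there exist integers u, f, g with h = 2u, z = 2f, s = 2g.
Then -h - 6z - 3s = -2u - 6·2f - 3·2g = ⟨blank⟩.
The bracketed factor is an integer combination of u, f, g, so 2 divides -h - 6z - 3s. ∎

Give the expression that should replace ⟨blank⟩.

Pull the common 2 out of every term: -2u - 6·2f - 3·2g = 2(-6f - 3g - u).
-6f - 3g - u is an integer, which exhibits the divisibility.

2(-6f - 3g - u)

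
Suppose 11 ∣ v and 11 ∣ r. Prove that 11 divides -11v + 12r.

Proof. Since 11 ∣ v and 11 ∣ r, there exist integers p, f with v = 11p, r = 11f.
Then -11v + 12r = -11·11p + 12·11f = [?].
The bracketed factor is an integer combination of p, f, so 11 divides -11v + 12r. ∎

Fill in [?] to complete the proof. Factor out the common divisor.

11(12f - 11p)

Pull the common 11 out of every term: -11·11p + 12·11f = 11(12f - 11p).
12f - 11p is an integer, which exhibits the divisibility.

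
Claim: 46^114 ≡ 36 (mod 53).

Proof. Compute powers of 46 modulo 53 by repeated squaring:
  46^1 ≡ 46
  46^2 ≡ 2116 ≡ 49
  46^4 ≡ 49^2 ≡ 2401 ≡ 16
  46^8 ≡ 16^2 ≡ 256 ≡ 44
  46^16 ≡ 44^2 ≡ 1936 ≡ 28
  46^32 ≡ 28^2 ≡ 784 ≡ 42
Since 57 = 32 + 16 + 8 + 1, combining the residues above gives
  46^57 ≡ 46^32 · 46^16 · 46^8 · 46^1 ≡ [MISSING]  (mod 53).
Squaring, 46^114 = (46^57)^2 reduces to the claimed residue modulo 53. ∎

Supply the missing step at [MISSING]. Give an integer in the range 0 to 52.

47

46^32 · 46^16 · 46^8 · 46^1 ≡ 42 · 28 · 44 · 46 = 2380224.
2380224 mod 53 = 47, so 46^57 ≡ 47 (mod 53).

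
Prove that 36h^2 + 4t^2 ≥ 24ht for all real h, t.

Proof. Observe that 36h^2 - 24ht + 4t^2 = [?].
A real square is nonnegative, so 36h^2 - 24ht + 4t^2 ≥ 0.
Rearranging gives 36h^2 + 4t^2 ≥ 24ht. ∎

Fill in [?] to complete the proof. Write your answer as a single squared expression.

(6h - 2t)^2

36h^2 - 24ht + 4t^2 is a perfect-square trinomial: the outer terms are (6h)^2 and (2t)^2, and the cross term is -2·6h·2t.
So 36h^2 - 24ht + 4t^2 = (6h - 2t)^2 ≥ 0.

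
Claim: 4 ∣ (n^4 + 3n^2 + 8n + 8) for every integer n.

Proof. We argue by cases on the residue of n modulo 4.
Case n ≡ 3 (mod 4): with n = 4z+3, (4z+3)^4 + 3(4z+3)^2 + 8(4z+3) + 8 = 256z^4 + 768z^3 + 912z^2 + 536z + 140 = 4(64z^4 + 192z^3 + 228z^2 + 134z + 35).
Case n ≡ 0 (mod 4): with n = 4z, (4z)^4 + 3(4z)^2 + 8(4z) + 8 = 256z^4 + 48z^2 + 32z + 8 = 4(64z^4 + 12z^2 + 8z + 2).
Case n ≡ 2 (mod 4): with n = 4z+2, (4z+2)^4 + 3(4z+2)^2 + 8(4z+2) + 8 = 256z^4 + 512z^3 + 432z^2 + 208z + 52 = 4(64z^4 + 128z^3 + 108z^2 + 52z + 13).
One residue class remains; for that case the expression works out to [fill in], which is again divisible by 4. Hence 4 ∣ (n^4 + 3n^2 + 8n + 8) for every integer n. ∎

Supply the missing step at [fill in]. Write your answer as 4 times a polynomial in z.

Only n ≡ 1 (mod 4) is unaccounted for. Put n = 4z+1:
(4z+1)^4 + 3(4z+1)^2 + 8(4z+1) + 8 expands to 256z^4 + 256z^3 + 144z^2 + 72z + 20,
and factoring out 4 leaves 4(64z^4 + 64z^3 + 36z^2 + 18z + 5).

4(64z^4 + 64z^3 + 36z^2 + 18z + 5)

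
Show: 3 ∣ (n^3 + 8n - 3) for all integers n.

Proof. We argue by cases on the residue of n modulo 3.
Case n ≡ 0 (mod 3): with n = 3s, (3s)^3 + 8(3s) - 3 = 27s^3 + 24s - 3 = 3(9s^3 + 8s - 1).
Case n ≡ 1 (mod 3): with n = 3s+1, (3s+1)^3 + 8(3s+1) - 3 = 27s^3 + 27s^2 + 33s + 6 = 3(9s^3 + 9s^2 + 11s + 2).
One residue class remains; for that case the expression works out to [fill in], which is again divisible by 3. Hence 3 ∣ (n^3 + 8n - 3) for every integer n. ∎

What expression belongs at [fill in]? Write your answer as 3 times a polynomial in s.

3(9s^3 + 18s^2 + 20s + 7)

The residues treated are {0, 1}, so the missing case is n ≡ 2 (mod 3); write n = 3s+2.
Then (3s+2)^3 + 8(3s+2) - 3 = 27s^3 + 54s^2 + 60s + 21 = 3(9s^3 + 18s^2 + 20s + 7).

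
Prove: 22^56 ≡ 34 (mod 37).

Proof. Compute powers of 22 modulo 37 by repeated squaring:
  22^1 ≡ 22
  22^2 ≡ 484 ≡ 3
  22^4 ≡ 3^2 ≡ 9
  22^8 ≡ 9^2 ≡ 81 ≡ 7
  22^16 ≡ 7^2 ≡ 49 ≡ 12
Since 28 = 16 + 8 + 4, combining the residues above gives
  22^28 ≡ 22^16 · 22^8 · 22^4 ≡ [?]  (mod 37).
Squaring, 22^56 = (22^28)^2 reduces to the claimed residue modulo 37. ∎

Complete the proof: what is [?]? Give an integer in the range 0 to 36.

22^16 · 22^8 · 22^4 ≡ 12 · 7 · 9 = 756.
756 mod 37 = 16, so 22^28 ≡ 16 (mod 37).

16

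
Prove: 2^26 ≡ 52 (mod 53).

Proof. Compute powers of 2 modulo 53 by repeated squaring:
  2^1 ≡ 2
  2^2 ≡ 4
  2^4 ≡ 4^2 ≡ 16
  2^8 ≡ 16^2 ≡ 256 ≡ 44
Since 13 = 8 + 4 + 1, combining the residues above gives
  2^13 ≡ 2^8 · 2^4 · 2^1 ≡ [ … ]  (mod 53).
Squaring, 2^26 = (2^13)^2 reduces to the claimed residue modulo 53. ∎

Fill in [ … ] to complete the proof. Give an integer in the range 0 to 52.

30

2^8 · 2^4 · 2^1 ≡ 44 · 16 · 2 = 1408.
1408 mod 53 = 30, so 2^13 ≡ 30 (mod 53).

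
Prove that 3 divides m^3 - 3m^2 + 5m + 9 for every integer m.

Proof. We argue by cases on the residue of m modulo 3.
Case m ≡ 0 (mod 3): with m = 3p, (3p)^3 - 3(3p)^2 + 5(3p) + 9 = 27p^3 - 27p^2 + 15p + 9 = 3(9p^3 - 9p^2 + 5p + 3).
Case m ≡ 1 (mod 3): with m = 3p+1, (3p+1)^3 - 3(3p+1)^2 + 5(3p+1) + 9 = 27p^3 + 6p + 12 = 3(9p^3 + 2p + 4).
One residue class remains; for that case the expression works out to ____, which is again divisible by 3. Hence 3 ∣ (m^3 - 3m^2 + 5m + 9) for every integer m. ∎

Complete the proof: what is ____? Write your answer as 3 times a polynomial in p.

Only m ≡ 2 (mod 3) is unaccounted for. Put m = 3p+2:
(3p+2)^3 - 3(3p+2)^2 + 5(3p+2) + 9 expands to 27p^3 + 27p^2 + 15p + 15,
and factoring out 3 leaves 3(9p^3 + 9p^2 + 5p + 5).

3(9p^3 + 9p^2 + 5p + 5)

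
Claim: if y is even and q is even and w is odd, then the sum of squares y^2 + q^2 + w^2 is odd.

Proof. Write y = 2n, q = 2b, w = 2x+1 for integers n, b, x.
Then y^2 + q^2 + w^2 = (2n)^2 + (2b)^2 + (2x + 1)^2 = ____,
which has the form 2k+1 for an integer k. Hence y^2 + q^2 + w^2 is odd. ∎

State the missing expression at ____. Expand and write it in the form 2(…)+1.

2(2b^2 + 2n^2 + 2x^2 + 2x) + 1

Expanding: (2n)^2 + (2b)^2 + (2x + 1)^2 = 4b^2 + 4n^2 + 4x^2 + 4x + 1.
Every term except the constant is even, so this is 2(2b^2 + 2n^2 + 2x^2 + 2x) + 1,
and 2b^2 + 2n^2 + 2x^2 + 2x ∈ ℤ gives the required form.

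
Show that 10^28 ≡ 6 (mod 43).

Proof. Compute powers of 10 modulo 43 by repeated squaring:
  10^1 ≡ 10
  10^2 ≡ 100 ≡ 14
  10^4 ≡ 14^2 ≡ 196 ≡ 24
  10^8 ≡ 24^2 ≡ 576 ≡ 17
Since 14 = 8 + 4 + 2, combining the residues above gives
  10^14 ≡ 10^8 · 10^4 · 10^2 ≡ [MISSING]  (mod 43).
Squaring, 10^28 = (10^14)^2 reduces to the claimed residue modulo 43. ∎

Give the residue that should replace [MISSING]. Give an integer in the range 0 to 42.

Multiply the listed residues: 17 · 24 · 14 = 408 → 5712.
Reducing modulo 43: 5712 = 132·43 + 36, so 10^14 ≡ 36.

36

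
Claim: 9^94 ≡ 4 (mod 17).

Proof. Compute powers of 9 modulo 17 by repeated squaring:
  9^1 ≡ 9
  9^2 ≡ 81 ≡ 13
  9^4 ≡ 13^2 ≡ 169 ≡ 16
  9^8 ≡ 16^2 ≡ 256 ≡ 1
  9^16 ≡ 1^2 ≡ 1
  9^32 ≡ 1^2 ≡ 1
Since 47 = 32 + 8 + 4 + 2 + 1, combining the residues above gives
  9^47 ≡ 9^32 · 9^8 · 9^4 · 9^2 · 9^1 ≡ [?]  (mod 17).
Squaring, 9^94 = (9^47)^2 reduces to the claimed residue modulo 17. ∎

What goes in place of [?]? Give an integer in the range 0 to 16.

Multiply the listed residues: 1 · 1 · 16 · 13 · 9 = 1 → 16 → 208 → 1872.
Reducing modulo 17: 1872 = 110·17 + 2, so 9^47 ≡ 2.

2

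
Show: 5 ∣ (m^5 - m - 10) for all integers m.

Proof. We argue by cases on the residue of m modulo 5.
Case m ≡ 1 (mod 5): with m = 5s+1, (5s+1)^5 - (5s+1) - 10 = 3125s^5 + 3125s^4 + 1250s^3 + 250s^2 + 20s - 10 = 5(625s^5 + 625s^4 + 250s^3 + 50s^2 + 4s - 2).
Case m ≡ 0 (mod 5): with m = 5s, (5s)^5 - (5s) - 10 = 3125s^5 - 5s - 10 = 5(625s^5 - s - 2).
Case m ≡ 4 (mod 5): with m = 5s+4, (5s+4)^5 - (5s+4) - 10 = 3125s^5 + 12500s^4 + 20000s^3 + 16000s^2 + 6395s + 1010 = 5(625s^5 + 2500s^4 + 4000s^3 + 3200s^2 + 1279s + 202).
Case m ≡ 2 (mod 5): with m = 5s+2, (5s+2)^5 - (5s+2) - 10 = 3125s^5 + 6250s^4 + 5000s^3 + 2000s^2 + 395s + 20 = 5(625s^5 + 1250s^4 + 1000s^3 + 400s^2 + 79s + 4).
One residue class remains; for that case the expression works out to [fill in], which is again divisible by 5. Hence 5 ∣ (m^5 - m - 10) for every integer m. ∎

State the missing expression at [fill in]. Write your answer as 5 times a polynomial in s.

5(625s^5 + 1875s^4 + 2250s^3 + 1350s^2 + 404s + 46)

Only m ≡ 3 (mod 5) is unaccounted for. Put m = 5s+3:
(5s+3)^5 - (5s+3) - 10 expands to 3125s^5 + 9375s^4 + 11250s^3 + 6750s^2 + 2020s + 230,
and factoring out 5 leaves 5(625s^5 + 1875s^4 + 2250s^3 + 1350s^2 + 404s + 46).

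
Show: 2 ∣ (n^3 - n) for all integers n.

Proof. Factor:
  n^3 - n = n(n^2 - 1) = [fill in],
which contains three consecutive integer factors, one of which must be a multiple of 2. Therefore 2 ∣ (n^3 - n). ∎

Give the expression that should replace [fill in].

(n - 1)n(n + 1)

n(n^2 - 1) = n(n - 1)(n + 1) = (n - 1)n(n + 1).
These three factors are consecutive integers, so their product is divisible by 2.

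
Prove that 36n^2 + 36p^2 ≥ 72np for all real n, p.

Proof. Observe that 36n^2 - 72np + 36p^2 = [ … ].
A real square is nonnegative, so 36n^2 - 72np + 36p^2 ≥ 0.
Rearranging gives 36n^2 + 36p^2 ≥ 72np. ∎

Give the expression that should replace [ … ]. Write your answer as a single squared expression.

(6n - 6p)^2

36n^2 - 72np + 36p^2 is a perfect-square trinomial: the outer terms are (6n)^2 and (6p)^2, and the cross term is -2·6n·6p.
So 36n^2 - 72np + 36p^2 = (6n - 6p)^2 ≥ 0.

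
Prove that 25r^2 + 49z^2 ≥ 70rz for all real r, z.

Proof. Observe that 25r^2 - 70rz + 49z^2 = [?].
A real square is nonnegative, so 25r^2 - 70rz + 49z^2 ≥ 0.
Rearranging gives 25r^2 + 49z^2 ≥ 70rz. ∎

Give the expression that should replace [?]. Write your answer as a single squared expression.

25r^2 - 70rz + 49z^2 is a perfect-square trinomial: the outer terms are (5r)^2 and (7z)^2, and the cross term is -2·5r·7z.
So 25r^2 - 70rz + 49z^2 = (5r - 7z)^2 ≥ 0.

(5r - 7z)^2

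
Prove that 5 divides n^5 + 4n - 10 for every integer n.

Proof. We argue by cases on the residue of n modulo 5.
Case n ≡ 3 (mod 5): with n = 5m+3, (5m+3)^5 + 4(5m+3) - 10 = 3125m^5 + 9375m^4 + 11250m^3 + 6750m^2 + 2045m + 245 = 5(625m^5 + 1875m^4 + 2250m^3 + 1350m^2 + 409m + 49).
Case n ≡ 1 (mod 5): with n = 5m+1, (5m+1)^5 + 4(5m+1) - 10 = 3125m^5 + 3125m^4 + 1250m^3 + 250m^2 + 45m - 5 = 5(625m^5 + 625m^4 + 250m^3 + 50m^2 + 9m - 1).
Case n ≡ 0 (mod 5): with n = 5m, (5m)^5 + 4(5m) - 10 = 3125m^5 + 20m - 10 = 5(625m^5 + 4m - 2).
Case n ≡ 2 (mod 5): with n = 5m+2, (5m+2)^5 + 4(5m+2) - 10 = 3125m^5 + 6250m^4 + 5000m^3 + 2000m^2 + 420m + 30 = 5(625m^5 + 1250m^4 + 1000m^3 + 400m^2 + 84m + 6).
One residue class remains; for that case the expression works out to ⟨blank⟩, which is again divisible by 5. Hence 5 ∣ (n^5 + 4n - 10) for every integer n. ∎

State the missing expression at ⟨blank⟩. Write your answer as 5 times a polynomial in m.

The residues treated are {3, 1, 0, 2}, so the missing case is n ≡ 4 (mod 5); write n = 5m+4.
Then (5m+4)^5 + 4(5m+4) - 10 = 3125m^5 + 12500m^4 + 20000m^3 + 16000m^2 + 6420m + 1030 = 5(625m^5 + 2500m^4 + 4000m^3 + 3200m^2 + 1284m + 206).

5(625m^5 + 2500m^4 + 4000m^3 + 3200m^2 + 1284m + 206)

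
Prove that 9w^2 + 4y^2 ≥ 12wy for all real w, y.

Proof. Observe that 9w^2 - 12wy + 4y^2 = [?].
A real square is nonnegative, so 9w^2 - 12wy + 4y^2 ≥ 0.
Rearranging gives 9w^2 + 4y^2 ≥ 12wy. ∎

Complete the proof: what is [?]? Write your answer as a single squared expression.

(3w - 2y)^2

9w^2 - 12wy + 4y^2 is a perfect-square trinomial: the outer terms are (3w)^2 and (2y)^2, and the cross term is -2·3w·2y.
So 9w^2 - 12wy + 4y^2 = (3w - 2y)^2 ≥ 0.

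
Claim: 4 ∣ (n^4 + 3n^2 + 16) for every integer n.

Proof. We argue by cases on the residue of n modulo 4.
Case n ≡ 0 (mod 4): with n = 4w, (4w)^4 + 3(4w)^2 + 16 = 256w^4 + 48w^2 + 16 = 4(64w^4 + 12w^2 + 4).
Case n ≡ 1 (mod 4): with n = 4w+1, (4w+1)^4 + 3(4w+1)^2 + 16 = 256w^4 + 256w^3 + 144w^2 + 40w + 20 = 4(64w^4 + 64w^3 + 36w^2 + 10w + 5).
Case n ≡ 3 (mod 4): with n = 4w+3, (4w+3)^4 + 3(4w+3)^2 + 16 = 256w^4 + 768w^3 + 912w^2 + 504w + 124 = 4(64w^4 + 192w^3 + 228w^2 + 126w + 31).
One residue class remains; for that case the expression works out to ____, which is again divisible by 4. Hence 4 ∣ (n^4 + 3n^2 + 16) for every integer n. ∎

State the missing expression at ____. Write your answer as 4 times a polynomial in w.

4(64w^4 + 128w^3 + 108w^2 + 44w + 11)

Only n ≡ 2 (mod 4) is unaccounted for. Put n = 4w+2:
(4w+2)^4 + 3(4w+2)^2 + 16 expands to 256w^4 + 512w^3 + 432w^2 + 176w + 44,
and factoring out 4 leaves 4(64w^4 + 128w^3 + 108w^2 + 44w + 11).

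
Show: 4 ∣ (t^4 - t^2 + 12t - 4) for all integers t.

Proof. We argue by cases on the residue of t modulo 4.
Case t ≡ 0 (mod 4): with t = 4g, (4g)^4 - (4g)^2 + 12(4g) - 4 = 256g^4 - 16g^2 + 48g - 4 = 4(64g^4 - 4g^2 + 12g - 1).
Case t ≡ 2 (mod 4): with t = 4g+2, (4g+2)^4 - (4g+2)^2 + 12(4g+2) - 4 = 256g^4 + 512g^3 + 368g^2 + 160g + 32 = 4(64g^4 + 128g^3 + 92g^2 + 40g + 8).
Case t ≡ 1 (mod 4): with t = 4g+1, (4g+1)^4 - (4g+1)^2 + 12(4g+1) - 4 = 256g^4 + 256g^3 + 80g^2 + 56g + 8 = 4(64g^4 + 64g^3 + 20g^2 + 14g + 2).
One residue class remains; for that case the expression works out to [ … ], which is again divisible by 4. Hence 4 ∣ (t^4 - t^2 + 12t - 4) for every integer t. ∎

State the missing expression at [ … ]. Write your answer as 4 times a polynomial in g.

Only t ≡ 3 (mod 4) is unaccounted for. Put t = 4g+3:
(4g+3)^4 - (4g+3)^2 + 12(4g+3) - 4 expands to 256g^4 + 768g^3 + 848g^2 + 456g + 104,
and factoring out 4 leaves 4(64g^4 + 192g^3 + 212g^2 + 114g + 26).

4(64g^4 + 192g^3 + 212g^2 + 114g + 26)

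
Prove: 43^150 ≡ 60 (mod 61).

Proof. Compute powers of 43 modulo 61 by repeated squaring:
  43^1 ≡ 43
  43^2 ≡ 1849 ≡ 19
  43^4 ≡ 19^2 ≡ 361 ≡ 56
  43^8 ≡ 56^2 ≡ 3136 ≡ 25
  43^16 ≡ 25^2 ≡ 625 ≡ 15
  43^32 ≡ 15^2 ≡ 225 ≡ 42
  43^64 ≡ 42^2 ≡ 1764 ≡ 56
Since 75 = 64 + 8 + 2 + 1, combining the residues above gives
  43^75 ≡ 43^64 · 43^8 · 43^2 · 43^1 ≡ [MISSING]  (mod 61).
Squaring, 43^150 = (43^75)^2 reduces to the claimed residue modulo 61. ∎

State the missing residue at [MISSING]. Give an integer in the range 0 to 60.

Multiply the listed residues: 56 · 25 · 19 · 43 = 1400 → 26600 → 1143800.
Reducing modulo 61: 1143800 = 18750·61 + 50, so 43^75 ≡ 50.

50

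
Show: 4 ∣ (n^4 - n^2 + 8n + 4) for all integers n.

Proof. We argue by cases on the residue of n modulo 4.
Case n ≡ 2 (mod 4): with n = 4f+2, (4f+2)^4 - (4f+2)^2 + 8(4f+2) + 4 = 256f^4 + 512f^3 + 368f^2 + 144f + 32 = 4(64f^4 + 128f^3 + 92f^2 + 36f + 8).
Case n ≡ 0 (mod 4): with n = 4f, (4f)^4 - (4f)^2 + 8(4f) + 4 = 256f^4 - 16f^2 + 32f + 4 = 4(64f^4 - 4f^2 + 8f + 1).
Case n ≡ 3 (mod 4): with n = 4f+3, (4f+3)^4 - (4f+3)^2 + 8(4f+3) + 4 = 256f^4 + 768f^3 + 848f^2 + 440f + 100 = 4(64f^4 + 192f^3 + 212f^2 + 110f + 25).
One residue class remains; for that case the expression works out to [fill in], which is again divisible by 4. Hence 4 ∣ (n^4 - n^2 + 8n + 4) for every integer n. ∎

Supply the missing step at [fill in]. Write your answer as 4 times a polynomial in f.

Only n ≡ 1 (mod 4) is unaccounted for. Put n = 4f+1:
(4f+1)^4 - (4f+1)^2 + 8(4f+1) + 4 expands to 256f^4 + 256f^3 + 80f^2 + 40f + 12,
and factoring out 4 leaves 4(64f^4 + 64f^3 + 20f^2 + 10f + 3).

4(64f^4 + 64f^3 + 20f^2 + 10f + 3)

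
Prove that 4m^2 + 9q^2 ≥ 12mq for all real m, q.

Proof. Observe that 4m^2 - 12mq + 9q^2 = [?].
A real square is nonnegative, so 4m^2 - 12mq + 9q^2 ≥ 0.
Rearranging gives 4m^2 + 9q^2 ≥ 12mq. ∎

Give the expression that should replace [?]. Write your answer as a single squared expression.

4m^2 - 12mq + 9q^2 is a perfect-square trinomial: the outer terms are (2m)^2 and (3q)^2, and the cross term is -2·2m·3q.
So 4m^2 - 12mq + 9q^2 = (2m - 3q)^2 ≥ 0.

(2m - 3q)^2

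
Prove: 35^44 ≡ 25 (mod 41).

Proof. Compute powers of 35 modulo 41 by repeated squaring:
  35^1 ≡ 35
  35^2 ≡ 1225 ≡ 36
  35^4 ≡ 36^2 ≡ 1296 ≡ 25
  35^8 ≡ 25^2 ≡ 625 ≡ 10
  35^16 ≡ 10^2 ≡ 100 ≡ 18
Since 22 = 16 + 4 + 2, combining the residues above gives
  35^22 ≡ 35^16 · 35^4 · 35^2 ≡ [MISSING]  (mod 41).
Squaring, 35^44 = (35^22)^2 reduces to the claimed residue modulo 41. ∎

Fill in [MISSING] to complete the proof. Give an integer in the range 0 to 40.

5

35^16 · 35^4 · 35^2 ≡ 18 · 25 · 36 = 16200.
16200 mod 41 = 5, so 35^22 ≡ 5 (mod 41).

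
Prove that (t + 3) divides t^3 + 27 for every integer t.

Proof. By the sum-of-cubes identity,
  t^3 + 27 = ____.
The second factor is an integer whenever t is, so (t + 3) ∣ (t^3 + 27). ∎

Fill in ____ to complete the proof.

(t + 3)(t^2 - 3t + 9)

Polynomial division of t^3 + 27 by t + 3 leaves remainder 0 and quotient t^2 - 3t + 9.
Hence t^3 + 27 = (t + 3)(t^2 - 3t + 9).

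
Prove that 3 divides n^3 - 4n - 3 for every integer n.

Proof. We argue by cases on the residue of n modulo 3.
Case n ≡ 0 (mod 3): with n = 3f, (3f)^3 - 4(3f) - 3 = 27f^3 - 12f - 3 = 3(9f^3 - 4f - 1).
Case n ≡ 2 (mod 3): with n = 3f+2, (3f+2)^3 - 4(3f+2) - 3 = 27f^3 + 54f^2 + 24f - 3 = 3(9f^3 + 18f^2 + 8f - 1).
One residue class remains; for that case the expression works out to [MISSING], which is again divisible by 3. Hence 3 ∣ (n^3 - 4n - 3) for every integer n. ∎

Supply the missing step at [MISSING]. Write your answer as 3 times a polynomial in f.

The residues treated are {0, 2}, so the missing case is n ≡ 1 (mod 3); write n = 3f+1.
Then (3f+1)^3 - 4(3f+1) - 3 = 27f^3 + 27f^2 - 3f - 6 = 3(9f^3 + 9f^2 - f - 2).

3(9f^3 + 9f^2 - f - 2)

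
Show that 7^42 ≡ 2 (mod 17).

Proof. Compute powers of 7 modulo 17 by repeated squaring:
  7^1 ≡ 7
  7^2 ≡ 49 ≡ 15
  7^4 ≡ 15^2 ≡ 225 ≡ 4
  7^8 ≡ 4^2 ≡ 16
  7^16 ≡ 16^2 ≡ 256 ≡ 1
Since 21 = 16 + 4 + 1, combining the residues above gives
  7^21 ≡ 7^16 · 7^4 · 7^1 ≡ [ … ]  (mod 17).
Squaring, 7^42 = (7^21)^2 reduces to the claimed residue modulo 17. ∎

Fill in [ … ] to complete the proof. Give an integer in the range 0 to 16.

11

7^16 · 7^4 · 7^1 ≡ 1 · 4 · 7 = 28.
28 mod 17 = 11, so 7^21 ≡ 11 (mod 17).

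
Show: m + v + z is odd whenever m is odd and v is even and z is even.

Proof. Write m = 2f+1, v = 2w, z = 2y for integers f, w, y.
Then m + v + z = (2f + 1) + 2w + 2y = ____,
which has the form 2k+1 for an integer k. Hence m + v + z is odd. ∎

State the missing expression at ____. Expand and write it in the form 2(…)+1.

Expanding: (2f + 1) + 2w + 2y = 2f + 2w + 2y + 1.
Every term except the constant is even, so this is 2(f + w + y) + 1,
and f + w + y ∈ ℤ gives the required form.

2(f + w + y) + 1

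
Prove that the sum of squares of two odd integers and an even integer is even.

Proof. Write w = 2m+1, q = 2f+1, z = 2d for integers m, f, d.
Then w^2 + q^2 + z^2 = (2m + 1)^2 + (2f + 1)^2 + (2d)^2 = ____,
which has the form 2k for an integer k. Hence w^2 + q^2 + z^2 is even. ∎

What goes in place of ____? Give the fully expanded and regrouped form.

Expanding: (2m + 1)^2 + (2f + 1)^2 + (2d)^2 = 4d^2 + 4f^2 + 4f + 4m^2 + 4m + 2.
Every term is even; pulling out the factor of 2 gives 2(2d^2 + 2f^2 + 2f + 2m^2 + 2m + 1).

2(2d^2 + 2f^2 + 2f + 2m^2 + 2m + 1)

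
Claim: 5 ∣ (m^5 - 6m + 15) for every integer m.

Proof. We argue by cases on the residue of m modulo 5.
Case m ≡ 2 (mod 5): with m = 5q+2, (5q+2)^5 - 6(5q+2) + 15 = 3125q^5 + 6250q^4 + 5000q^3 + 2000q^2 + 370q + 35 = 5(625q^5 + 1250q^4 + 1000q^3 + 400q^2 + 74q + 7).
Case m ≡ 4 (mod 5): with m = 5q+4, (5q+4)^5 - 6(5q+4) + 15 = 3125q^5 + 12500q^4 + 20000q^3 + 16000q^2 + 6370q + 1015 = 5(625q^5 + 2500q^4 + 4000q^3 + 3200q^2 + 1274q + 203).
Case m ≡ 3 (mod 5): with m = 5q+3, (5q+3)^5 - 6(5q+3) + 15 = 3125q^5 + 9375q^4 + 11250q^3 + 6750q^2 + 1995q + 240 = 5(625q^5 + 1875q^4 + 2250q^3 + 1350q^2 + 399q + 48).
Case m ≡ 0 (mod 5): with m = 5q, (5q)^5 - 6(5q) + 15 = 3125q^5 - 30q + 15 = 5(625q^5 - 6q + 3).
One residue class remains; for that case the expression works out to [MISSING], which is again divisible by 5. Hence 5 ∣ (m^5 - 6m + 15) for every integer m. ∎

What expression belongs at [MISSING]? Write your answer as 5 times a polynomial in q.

5(625q^5 + 625q^4 + 250q^3 + 50q^2 - q + 2)

Only m ≡ 1 (mod 5) is unaccounted for. Put m = 5q+1:
(5q+1)^5 - 6(5q+1) + 15 expands to 3125q^5 + 3125q^4 + 1250q^3 + 250q^2 - 5q + 10,
and factoring out 5 leaves 5(625q^5 + 625q^4 + 250q^3 + 50q^2 - q + 2).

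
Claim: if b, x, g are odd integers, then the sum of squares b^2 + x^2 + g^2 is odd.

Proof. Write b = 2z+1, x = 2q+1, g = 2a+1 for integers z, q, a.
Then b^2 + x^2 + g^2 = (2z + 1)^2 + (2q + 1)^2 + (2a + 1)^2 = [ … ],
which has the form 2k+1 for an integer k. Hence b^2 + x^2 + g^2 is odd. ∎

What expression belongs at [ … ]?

2(2a^2 + 2a + 2q^2 + 2q + 2z^2 + 2z + 1) + 1

(2z + 1)^2 + (2q + 1)^2 + (2a + 1)^2 = 4a^2 + 4a + 4q^2 + 4q + 4z^2 + 4z + 3
= 2(2a^2 + 2a + 2q^2 + 2q + 2z^2 + 2z + 1) + 1.
Since 2a^2 + 2a + 2q^2 + 2q + 2z^2 + 2z + 1 is an integer, the sum of squares is of the form 2k+1 for an integer k.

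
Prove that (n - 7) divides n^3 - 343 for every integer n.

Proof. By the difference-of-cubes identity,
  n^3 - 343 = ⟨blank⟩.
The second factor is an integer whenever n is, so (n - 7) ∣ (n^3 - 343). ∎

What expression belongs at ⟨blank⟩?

(n - 7)(n^2 + 7n + 49)

Polynomial division of n^3 - 343 by n - 7 leaves remainder 0 and quotient n^2 + 7n + 49.
Hence n^3 - 343 = (n - 7)(n^2 + 7n + 49).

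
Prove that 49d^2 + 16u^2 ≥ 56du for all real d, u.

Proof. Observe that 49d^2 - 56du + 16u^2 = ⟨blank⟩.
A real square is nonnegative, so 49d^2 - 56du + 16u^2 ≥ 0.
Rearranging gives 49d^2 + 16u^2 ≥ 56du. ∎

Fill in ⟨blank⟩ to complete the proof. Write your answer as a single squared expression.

49d^2 - 56du + 16u^2 is a perfect-square trinomial: the outer terms are (7d)^2 and (4u)^2, and the cross term is -2·7d·4u.
So 49d^2 - 56du + 16u^2 = (7d - 4u)^2 ≥ 0.

(7d - 4u)^2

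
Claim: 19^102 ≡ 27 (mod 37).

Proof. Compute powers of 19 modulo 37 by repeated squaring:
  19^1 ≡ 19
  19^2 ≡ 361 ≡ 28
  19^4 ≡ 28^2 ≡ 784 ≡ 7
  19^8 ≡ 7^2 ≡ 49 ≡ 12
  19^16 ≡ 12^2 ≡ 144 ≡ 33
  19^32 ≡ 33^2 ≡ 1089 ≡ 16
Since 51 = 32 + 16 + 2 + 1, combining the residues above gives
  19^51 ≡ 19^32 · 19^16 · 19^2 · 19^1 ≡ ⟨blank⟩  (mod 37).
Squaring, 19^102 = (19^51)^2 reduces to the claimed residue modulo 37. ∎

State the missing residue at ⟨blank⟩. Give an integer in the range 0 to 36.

19^32 · 19^16 · 19^2 · 19^1 ≡ 16 · 33 · 28 · 19 = 280896.
280896 mod 37 = 29, so 19^51 ≡ 29 (mod 37).

29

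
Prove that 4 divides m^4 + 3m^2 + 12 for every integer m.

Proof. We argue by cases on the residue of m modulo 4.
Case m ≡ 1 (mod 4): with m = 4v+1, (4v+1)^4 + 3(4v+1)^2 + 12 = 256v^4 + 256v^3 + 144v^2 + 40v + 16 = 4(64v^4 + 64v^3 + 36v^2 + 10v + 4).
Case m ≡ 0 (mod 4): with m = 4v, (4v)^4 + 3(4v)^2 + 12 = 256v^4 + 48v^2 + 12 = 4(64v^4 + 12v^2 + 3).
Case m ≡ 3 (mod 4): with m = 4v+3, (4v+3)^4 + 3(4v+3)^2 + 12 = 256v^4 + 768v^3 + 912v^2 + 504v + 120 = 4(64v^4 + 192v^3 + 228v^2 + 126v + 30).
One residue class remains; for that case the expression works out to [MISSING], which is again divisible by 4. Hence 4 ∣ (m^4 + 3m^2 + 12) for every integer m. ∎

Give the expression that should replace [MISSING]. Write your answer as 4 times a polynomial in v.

The residues treated are {1, 0, 3}, so the missing case is m ≡ 2 (mod 4); write m = 4v+2.
Then (4v+2)^4 + 3(4v+2)^2 + 12 = 256v^4 + 512v^3 + 432v^2 + 176v + 40 = 4(64v^4 + 128v^3 + 108v^2 + 44v + 10).

4(64v^4 + 128v^3 + 108v^2 + 44v + 10)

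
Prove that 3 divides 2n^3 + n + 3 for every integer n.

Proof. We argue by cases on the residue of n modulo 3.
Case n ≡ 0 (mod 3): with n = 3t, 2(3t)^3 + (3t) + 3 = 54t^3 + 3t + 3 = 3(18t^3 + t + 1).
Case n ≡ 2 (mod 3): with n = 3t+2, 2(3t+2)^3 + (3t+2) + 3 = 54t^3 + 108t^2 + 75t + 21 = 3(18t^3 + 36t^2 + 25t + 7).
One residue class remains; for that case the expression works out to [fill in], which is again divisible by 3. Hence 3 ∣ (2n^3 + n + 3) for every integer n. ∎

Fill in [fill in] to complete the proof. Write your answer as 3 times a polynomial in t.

3(18t^3 + 18t^2 + 7t + 2)

The residues treated are {0, 2}, so the missing case is n ≡ 1 (mod 3); write n = 3t+1.
Then 2(3t+1)^3 + (3t+1) + 3 = 54t^3 + 54t^2 + 21t + 6 = 3(18t^3 + 18t^2 + 7t + 2).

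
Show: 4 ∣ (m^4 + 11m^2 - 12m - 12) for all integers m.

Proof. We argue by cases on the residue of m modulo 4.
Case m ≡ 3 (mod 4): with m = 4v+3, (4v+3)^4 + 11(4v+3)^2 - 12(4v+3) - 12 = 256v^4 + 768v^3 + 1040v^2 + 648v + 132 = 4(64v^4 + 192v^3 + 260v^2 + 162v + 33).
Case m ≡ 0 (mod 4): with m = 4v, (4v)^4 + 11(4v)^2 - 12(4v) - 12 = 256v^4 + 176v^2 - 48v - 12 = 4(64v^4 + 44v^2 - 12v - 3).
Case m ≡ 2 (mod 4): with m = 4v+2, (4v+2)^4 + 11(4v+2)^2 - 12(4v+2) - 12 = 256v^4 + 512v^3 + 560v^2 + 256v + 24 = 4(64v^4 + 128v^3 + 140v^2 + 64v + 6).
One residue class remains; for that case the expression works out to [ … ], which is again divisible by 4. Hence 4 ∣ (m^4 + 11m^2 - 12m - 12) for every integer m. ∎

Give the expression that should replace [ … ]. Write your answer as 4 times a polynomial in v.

Only m ≡ 1 (mod 4) is unaccounted for. Put m = 4v+1:
(4v+1)^4 + 11(4v+1)^2 - 12(4v+1) - 12 expands to 256v^4 + 256v^3 + 272v^2 + 56v - 12,
and factoring out 4 leaves 4(64v^4 + 64v^3 + 68v^2 + 14v - 3).

4(64v^4 + 64v^3 + 68v^2 + 14v - 3)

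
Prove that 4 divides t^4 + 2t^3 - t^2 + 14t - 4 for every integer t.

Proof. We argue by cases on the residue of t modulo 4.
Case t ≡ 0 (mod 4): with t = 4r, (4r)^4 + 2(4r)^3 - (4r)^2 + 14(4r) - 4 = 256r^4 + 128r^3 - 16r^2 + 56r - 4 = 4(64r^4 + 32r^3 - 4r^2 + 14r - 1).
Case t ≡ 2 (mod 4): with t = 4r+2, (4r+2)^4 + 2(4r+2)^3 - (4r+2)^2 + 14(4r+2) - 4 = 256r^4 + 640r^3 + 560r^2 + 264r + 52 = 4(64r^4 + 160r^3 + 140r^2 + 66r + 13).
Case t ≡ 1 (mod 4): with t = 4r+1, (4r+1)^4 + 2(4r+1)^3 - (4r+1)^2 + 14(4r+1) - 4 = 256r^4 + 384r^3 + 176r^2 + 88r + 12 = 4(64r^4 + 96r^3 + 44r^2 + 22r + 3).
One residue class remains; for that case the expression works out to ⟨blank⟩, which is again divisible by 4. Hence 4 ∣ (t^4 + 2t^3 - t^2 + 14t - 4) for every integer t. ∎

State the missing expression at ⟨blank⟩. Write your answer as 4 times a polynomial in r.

4(64r^4 + 224r^3 + 284r^2 + 170r + 41)

Only t ≡ 3 (mod 4) is unaccounted for. Put t = 4r+3:
(4r+3)^4 + 2(4r+3)^3 - (4r+3)^2 + 14(4r+3) - 4 expands to 256r^4 + 896r^3 + 1136r^2 + 680r + 164,
and factoring out 4 leaves 4(64r^4 + 224r^3 + 284r^2 + 170r + 41).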